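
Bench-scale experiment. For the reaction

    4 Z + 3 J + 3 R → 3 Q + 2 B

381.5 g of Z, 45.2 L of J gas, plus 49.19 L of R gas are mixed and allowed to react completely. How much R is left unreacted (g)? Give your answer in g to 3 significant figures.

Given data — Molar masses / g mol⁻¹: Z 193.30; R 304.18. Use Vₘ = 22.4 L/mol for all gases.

218 g

n(Z) = 381.5 / 193.30 = 1.974 mol
n(J) = 45.20 / 22.4 = 2.018 mol
n(R) = 49.19 / 22.4 = 2.196 mol
n/ν for Z = 1.974/4 = 0.4935
n/ν for J = 2.018/3 = 0.6727
n/ν for R = 2.196/3 = 0.7320
Smallest n/ν is Z → limiting reagent.
R consumed = (3/4) × 1.974 = 1.481 mol
R remaining = 2.196 − 1.481 = 0.7150 mol
mass = 0.7150 × 304.18 = 217.5 g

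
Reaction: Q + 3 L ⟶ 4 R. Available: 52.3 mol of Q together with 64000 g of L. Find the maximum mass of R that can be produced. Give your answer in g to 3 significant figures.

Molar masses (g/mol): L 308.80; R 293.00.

61300 g

n(Q) = 52.30 mol
n(L) = 64000 / 308.80 = 207.3 mol
n/ν for Q = 52.30/1 = 52.30
n/ν for L = 207.3/3 = 69.10
Smallest n/ν is Q → limiting reagent.
n(R) = (4/1) × 52.30 = 209.2 mol
mass = 209.2 × 293.00 = 61300 g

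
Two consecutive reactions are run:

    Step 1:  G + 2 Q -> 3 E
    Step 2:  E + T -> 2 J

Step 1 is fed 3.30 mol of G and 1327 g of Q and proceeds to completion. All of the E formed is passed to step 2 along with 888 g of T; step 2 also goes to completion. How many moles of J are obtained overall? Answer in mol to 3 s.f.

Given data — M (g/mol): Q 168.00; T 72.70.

19.8 mol

Step 1:
n(G) = 3.300 mol
n(Q) = 1327 / 168.00 = 7.899 mol
n/ν for G = 3.300/1 = 3.300
n/ν for Q = 7.899/2 = 3.950
Smallest n/ν is G → limiting reagent.
n(E) produced = (3/1) × 3.300 = 9.900 mol
Step 2:
n(E) available = 9.900 mol
n(T) = 888.0 / 72.70 = 12.21 mol
n/ν for E = 9.900/1 = 9.900
n/ν for T = 12.21/1 = 12.21
Smallest n/ν is E → limiting reagent.
n(J) = (2/1) × 9.900 = 19.80 mol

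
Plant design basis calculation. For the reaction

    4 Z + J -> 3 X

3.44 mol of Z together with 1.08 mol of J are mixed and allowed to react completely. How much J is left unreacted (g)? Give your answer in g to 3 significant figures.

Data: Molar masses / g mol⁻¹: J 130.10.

28.6 g

n(Z) = 3.440 mol
n(J) = 1.080 mol
n/ν for Z = 3.440/4 = 0.8600
n/ν for J = 1.080/1 = 1.080
Smallest n/ν is Z → limiting reagent.
J consumed = (1/4) × 3.440 = 0.8600 mol
J remaining = 1.080 − 0.8600 = 0.2200 mol
mass = 0.2200 × 130.10 = 28.62 g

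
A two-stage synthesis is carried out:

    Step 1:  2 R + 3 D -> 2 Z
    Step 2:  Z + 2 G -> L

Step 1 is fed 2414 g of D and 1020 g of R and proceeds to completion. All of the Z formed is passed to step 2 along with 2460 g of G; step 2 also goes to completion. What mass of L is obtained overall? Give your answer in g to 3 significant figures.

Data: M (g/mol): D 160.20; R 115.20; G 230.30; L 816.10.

4360 g

Step 1:
n(D) = 2414 / 160.20 = 15.07 mol
n(R) = 1020 / 115.20 = 8.854 mol
n/ν → D: 5.023, R: 4.427; R is limiting.
n(Z) produced = (2/2) × 8.854 = 8.854 mol
Step 2:
n(Z) available = 8.854 mol
n(G) = 2460 / 230.30 = 10.68 mol
n/ν → Z: 8.854, G: 5.340; G is limiting.
n(L) = (1/2) × 10.68 = 5.340 mol
mass = 5.340 × 816.10 = 4358 g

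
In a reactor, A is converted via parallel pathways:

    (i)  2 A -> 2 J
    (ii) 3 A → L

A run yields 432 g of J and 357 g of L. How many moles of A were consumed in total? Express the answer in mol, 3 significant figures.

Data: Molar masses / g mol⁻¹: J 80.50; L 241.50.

n(J) = 432 / 80.50 = 5.366 mol
n(L) = 357 / 241.50 = 1.478 mol
n(A) via (i) = (2/2)×5.366 = 5.366 mol
n(A) via (ii) = (3/1)×1.478 = 4.434 mol
total n(A) = 5.366 + 4.434 = 9.800 mol

9.80 mol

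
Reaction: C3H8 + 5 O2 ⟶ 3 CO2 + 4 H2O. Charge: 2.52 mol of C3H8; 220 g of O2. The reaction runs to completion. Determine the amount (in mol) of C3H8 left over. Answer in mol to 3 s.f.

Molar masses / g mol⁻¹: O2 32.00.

1.15 mol

n(C3H8) = 2.520 mol
n(O2) = 220.0 / 32.00 = 6.875 mol
n/ν for C3H8 = 2.520/1 = 2.520
n/ν for O2 = 6.875/5 = 1.375
Smallest n/ν is O2 → limiting reagent.
C3H8 consumed = (1/5) × 6.875 = 1.375 mol
C3H8 remaining = 2.520 − 1.375 = 1.145 mol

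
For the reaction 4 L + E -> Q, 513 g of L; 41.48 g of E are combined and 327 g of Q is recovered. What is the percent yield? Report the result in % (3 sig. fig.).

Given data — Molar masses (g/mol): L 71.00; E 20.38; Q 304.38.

59.5 %

n(L) = 513.0 / 71.00 = 7.225 mol
n(E) = 41.48 / 20.38 = 2.035 mol
n/ν for L = 7.225/4 = 1.806
n/ν for E = 2.035/1 = 2.035
Smallest n/ν is L → limiting reagent.
theoretical n(Q) = (1/4) × 7.225 = 1.806 mol → 549.7 g
% yield = 327 / 549.7 × 100 = 59.49 %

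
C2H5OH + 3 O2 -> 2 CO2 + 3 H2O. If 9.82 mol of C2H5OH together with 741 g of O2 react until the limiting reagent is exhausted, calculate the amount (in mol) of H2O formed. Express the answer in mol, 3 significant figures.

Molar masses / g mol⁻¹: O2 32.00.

n(C2H5OH) = 9.820 mol
n(O2) = 741.0 / 32.00 = 23.16 mol
n/ν → C2H5OH: 9.820, O2: 7.720; O2 is limiting.
n(H2O) = (3/3) × 23.16 = 23.16 mol

23.2 mol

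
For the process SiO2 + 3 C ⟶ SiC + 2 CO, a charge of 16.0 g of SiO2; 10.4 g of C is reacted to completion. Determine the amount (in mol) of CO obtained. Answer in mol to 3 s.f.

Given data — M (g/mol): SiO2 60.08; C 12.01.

n(SiO2) = 16.00 / 60.08 = 0.2663 mol
n(C) = 10.40 / 12.01 = 0.8659 mol
n/ν for SiO2 = 0.2663/1 = 0.2663
n/ν for C = 0.8659/3 = 0.2886
Smallest n/ν is SiO2 → limiting reagent.
n(CO) = (2/1) × 0.2663 = 0.5326 mol

0.533 mol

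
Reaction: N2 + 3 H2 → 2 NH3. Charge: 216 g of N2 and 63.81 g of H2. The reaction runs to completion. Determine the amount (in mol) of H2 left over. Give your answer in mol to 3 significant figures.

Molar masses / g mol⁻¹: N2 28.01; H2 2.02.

8.45 mol

n(N2) = 216.0 / 28.01 = 7.712 mol
n(H2) = 63.81 / 2.02 = 31.59 mol
n/ν → N2: 7.712, H2: 10.53; N2 is limiting.
H2 consumed = (3/1) × 7.712 = 23.14 mol
H2 remaining = 31.59 − 23.14 = 8.450 mol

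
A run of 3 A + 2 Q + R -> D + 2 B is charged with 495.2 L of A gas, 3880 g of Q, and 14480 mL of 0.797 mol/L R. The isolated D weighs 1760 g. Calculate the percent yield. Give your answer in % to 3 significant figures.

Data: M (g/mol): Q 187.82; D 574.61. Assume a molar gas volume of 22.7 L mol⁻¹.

n(A) = 495.2 / 22.7 = 21.81 mol
n(Q) = 3880 / 187.82 = 20.66 mol
n(R) = 0.797 × 14480/1000 = 11.54 mol
n/ν for A = 21.81/3 = 7.270
n/ν for Q = 20.66/2 = 10.33
n/ν for R = 11.54/1 = 11.54
Smallest n/ν is A → limiting reagent.
theoretical n(D) = (1/3) × 21.81 = 7.270 mol → 4177 g
% yield = 1760 / 4177 × 100 = 42.14 %

42.1 %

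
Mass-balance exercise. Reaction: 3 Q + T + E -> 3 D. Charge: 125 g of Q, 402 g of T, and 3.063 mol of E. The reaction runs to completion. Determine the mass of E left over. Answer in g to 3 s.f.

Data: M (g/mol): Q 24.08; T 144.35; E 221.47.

295 g

n(Q) = 125.0 / 24.08 = 5.191 mol
n(T) = 402.0 / 144.35 = 2.785 mol
n(E) = 3.063 mol
n/ν for Q = 5.191/3 = 1.730
n/ν for T = 2.785/1 = 2.785
n/ν for E = 3.063/1 = 3.063
Smallest n/ν is Q → limiting reagent.
E consumed = (1/3) × 5.191 = 1.730 mol
E remaining = 3.063 − 1.730 = 1.333 mol
mass = 1.333 × 221.47 = 295.2 g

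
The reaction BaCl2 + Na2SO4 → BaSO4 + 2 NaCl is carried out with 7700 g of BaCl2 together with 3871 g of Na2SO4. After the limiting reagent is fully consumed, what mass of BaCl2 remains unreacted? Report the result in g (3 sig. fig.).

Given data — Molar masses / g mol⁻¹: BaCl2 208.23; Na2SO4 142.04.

n(BaCl2) = 7700 / 208.23 = 36.98 mol
n(Na2SO4) = 3871 / 142.04 = 27.25 mol
n/ν → BaCl2: 36.98, Na2SO4: 27.25; Na2SO4 is limiting.
BaCl2 consumed = (1/1) × 27.25 = 27.25 mol
BaCl2 remaining = 36.98 − 27.25 = 9.730 mol
mass = 9.730 × 208.23 = 2026 g

2030 g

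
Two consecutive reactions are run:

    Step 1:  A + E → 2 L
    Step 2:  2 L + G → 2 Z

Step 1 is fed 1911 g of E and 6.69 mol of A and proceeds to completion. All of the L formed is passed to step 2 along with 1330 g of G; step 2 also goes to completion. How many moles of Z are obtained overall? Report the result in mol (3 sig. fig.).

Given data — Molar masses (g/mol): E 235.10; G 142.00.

Step 1:
n(E) = 1911 / 235.10 = 8.128 mol
n(A) = 6.690 mol
n/ν → E: 8.128, A: 6.690; A is limiting.
n(L) produced = (2/1) × 6.690 = 13.38 mol
Step 2:
n(L) available = 13.38 mol
n(G) = 1330 / 142.00 = 9.366 mol
n/ν → L: 6.690, G: 9.366; L is limiting.
n(Z) = (2/2) × 13.38 = 13.38 mol

13.4 mol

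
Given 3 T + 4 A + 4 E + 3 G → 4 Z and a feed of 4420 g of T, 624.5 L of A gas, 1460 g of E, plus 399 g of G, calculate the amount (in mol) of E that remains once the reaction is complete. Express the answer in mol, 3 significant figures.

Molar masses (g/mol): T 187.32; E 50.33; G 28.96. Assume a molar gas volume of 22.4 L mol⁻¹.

n(T) = 4420 / 187.32 = 23.60 mol
n(A) = 624.5 / 22.4 = 27.88 mol
n(E) = 1460 / 50.33 = 29.01 mol
n(G) = 399.0 / 28.96 = 13.78 mol
n/ν for T = 23.60/3 = 7.867
n/ν for A = 27.88/4 = 6.970
n/ν for E = 29.01/4 = 7.253
n/ν for G = 13.78/3 = 4.593
Smallest n/ν is G → limiting reagent.
E consumed = (4/3) × 13.78 = 18.37 mol
E remaining = 29.01 − 18.37 = 10.64 mol

10.6 mol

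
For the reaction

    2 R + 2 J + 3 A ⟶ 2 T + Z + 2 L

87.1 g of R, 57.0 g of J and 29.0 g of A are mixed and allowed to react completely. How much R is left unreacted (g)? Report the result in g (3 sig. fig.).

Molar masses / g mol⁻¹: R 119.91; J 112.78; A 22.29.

n(R) = 87.10 / 119.91 = 0.7264 mol
n(J) = 57.00 / 112.78 = 0.5054 mol
n(A) = 29.00 / 22.29 = 1.301 mol
n/ν for R = 0.7264/2 = 0.3632
n/ν for J = 0.5054/2 = 0.2527
n/ν for A = 1.301/3 = 0.4337
Smallest n/ν is J → limiting reagent.
R consumed = (2/2) × 0.5054 = 0.5054 mol
R remaining = 0.7264 − 0.5054 = 0.2210 mol
mass = 0.2210 × 119.91 = 26.50 g

26.5 g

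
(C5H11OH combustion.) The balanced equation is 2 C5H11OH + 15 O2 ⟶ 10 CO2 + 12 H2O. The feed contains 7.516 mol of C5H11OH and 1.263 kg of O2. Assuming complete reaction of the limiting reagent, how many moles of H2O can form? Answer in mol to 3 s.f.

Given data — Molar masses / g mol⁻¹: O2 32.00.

n(C5H11OH) = 7.516 mol
n(O2) = 1.263×1000 / 32.00 = 39.47 mol
n/ν → C5H11OH: 3.758, O2: 2.631; O2 is limiting.
n(H2O) = (12/15) × 39.47 = 31.58 mol

31.6 mol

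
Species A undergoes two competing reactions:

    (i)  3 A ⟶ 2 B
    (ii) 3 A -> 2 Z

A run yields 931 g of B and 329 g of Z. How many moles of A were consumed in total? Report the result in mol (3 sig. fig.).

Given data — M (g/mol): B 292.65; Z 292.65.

n(B) = 931 / 292.65 = 3.181 mol
n(Z) = 329 / 292.65 = 1.124 mol
n(A) via (i) = (3/2)×3.181 = 4.772 mol
n(A) via (ii) = (3/2)×1.124 = 1.686 mol
total n(A) = 4.772 + 1.686 = 6.458 mol

6.46 mol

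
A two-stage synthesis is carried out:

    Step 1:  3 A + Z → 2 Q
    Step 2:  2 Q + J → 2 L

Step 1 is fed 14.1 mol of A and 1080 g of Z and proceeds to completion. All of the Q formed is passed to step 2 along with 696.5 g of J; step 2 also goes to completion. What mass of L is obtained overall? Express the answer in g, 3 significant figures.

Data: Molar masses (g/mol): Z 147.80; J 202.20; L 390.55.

2690 g

Step 1:
n(A) = 14.10 mol
n(Z) = 1080 / 147.80 = 7.307 mol
n/ν for A = 14.10/3 = 4.700
n/ν for Z = 7.307/1 = 7.307
Smallest n/ν is A → limiting reagent.
n(Q) produced = (2/3) × 14.10 = 9.400 mol
Step 2:
n(Q) available = 9.400 mol
n(J) = 696.5 / 202.20 = 3.445 mol
n/ν for Q = 9.400/2 = 4.700
n/ν for J = 3.445/1 = 3.445
Smallest n/ν is J → limiting reagent.
n(L) = (2/1) × 3.445 = 6.890 mol
mass = 6.890 × 390.55 = 2691 g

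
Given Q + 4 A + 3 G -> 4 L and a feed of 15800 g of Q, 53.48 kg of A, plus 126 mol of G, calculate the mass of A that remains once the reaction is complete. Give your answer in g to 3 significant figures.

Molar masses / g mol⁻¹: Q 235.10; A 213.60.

17600 g

n(Q) = 15800 / 235.10 = 67.21 mol
n(A) = 53.48×1000 / 213.60 = 250.4 mol
n(G) = 126.0 mol
n/ν → Q: 67.21, A: 62.60, G: 42.00; G is limiting.
A consumed = (4/3) × 126.0 = 168.0 mol
A remaining = 250.4 − 168.0 = 82.40 mol
mass = 82.40 × 213.60 = 17600 g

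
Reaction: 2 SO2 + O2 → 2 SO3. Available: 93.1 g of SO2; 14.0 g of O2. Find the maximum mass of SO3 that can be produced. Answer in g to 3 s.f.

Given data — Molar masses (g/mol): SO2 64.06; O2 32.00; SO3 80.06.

70.1 g

n(SO2) = 93.10 / 64.06 = 1.453 mol
n(O2) = 14.00 / 32.00 = 0.4375 mol
n/ν → SO2: 0.7265, O2: 0.4375; O2 is limiting.
n(SO3) = (2/1) × 0.4375 = 0.8750 mol
mass = 0.8750 × 80.06 = 70.05 g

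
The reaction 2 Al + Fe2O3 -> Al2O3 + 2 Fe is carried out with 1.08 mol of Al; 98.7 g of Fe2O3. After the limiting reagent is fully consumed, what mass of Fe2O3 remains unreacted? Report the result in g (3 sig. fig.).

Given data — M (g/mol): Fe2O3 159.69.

12.5 g

n(Al) = 1.080 mol
n(Fe2O3) = 98.70 / 159.69 = 0.6181 mol
n/ν for Al = 1.080/2 = 0.5400
n/ν for Fe2O3 = 0.6181/1 = 0.6181
Smallest n/ν is Al → limiting reagent.
Fe2O3 consumed = (1/2) × 1.080 = 0.5400 mol
Fe2O3 remaining = 0.6181 − 0.5400 = 0.07810 mol
mass = 0.07810 × 159.69 = 12.47 g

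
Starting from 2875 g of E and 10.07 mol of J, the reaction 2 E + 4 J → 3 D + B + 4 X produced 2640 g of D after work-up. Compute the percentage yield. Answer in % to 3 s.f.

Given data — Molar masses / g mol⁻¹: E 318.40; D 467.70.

74.7 %

n(E) = 2875 / 318.40 = 9.030 mol
n(J) = 10.07 mol
n/ν for E = 9.030/2 = 4.515
n/ν for J = 10.07/4 = 2.518
Smallest n/ν is J → limiting reagent.
theoretical n(D) = (3/4) × 10.07 = 7.553 mol → 3533 g
% yield = 2640 / 3533 × 100 = 74.72 %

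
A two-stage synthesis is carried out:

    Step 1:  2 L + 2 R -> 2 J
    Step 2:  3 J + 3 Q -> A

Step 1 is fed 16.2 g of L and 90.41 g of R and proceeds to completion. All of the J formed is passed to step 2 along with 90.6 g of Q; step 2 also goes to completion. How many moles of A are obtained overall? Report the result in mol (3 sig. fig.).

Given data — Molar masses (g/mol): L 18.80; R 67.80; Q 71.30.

Step 1:
n(L) = 16.20 / 18.80 = 0.8617 mol
n(R) = 90.41 / 67.80 = 1.333 mol
n/ν for L = 0.8617/2 = 0.4309
n/ν for R = 1.333/2 = 0.6665
Smallest n/ν is L → limiting reagent.
n(J) produced = (2/2) × 0.8617 = 0.8617 mol
Step 2:
n(J) available = 0.8617 mol
n(Q) = 90.60 / 71.30 = 1.271 mol
n/ν for J = 0.8617/3 = 0.2872
n/ν for Q = 1.271/3 = 0.4237
Smallest n/ν is J → limiting reagent.
n(A) = (1/3) × 0.8617 = 0.2872 mol

0.287 mol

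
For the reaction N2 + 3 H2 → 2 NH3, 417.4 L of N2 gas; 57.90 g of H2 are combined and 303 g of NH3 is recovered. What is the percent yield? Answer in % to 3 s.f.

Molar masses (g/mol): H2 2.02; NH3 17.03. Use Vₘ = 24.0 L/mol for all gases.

93.1 %

n(N2) = 417.4 / 24.0 = 17.39 mol
n(H2) = 57.90 / 2.02 = 28.66 mol
n/ν → N2: 17.39, H2: 9.553; H2 is limiting.
theoretical n(NH3) = (2/3) × 28.66 = 19.11 mol → 325.4 g
% yield = 303 / 325.4 × 100 = 93.12 %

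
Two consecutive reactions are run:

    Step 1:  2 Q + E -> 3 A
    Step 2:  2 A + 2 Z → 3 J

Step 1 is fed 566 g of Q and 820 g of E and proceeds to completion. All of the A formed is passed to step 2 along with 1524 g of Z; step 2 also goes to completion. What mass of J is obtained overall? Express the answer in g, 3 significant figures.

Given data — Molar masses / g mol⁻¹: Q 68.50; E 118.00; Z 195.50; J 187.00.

2190 g

Step 1:
n(Q) = 566.0 / 68.50 = 8.263 mol
n(E) = 820.0 / 118.00 = 6.949 mol
n/ν → Q: 4.132, E: 6.949; Q is limiting.
n(A) produced = (3/2) × 8.263 = 12.39 mol
Step 2:
n(A) available = 12.39 mol
n(Z) = 1524 / 195.50 = 7.795 mol
n/ν → A: 6.195, Z: 3.898; Z is limiting.
n(J) = (3/2) × 7.795 = 11.69 mol
mass = 11.69 × 187.00 = 2186 g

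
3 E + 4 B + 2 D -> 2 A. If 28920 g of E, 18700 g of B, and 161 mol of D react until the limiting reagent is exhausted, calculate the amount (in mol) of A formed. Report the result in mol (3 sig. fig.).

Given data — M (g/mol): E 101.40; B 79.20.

n(E) = 28920 / 101.40 = 285.2 mol
n(B) = 18700 / 79.20 = 236.1 mol
n(D) = 161.0 mol
n/ν for E = 285.2/3 = 95.07
n/ν for B = 236.1/4 = 59.03
n/ν for D = 161.0/2 = 80.50
Smallest n/ν is B → limiting reagent.
n(A) = (2/4) × 236.1 = 118.1 mol

118 mol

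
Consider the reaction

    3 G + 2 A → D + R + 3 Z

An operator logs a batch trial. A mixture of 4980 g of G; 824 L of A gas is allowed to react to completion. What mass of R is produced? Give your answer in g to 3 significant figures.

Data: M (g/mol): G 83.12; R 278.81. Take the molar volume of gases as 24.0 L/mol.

4790 g

n(G) = 4980 / 83.12 = 59.91 mol
n(A) = 824.0 / 24.0 = 34.33 mol
n/ν for G = 59.91/3 = 19.97
n/ν for A = 34.33/2 = 17.17
Smallest n/ν is A → limiting reagent.
n(R) = (1/2) × 34.33 = 17.17 mol
mass = 17.17 × 278.81 = 4787 g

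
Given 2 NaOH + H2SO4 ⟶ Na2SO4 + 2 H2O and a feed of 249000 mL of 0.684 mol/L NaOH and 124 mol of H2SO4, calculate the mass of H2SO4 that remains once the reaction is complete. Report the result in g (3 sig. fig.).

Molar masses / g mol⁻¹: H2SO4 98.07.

n(NaOH) = 0.684 × 249000/1000 = 170.3 mol
n(H2SO4) = 124.0 mol
n/ν for NaOH = 170.3/2 = 85.15
n/ν for H2SO4 = 124.0/1 = 124.0
Smallest n/ν is NaOH → limiting reagent.
H2SO4 consumed = (1/2) × 170.3 = 85.15 mol
H2SO4 remaining = 124.0 − 85.15 = 38.85 mol
mass = 38.85 × 98.07 = 3810 g

3810 g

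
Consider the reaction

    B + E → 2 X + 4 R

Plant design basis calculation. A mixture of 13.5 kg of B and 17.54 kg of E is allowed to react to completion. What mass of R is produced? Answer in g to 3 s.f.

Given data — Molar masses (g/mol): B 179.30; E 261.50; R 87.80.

n(B) = 13.50×1000 / 179.30 = 75.29 mol
n(E) = 17.54×1000 / 261.50 = 67.07 mol
n/ν → B: 75.29, E: 67.07; E is limiting.
n(R) = (4/1) × 67.07 = 268.3 mol
mass = 268.3 × 87.80 = 23560 g

23600 g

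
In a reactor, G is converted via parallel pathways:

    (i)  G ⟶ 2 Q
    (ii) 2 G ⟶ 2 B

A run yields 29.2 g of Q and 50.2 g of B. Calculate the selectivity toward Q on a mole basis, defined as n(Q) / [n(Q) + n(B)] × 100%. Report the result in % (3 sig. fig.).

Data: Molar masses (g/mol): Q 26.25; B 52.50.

n(Q) = 29.2 / 26.25 = 1.112 mol
n(B) = 50.2 / 52.50 = 0.9562 mol
selectivity = 1.112/(1.112+0.9562) × 100 = 53.77 %

53.8 %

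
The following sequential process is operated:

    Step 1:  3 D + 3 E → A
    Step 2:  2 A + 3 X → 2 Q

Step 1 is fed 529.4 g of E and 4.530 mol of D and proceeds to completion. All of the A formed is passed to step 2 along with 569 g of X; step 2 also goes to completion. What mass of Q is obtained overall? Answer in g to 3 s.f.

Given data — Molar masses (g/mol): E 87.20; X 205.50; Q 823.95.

1240 g

Step 1:
n(E) = 529.4 / 87.20 = 6.071 mol
n(D) = 4.530 mol
n/ν for E = 6.071/3 = 2.024
n/ν for D = 4.530/3 = 1.510
Smallest n/ν is D → limiting reagent.
n(A) produced = (1/3) × 4.530 = 1.510 mol
Step 2:
n(A) available = 1.510 mol
n(X) = 569.0 / 205.50 = 2.769 mol
n/ν for A = 1.510/2 = 0.7550
n/ν for X = 2.769/3 = 0.9230
Smallest n/ν is A → limiting reagent.
n(Q) = (2/2) × 1.510 = 1.510 mol
mass = 1.510 × 823.95 = 1244 g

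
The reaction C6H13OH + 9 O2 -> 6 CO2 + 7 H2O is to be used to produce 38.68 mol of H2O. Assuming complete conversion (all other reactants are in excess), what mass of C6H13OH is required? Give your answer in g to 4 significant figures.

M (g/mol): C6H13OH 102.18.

n(H2O) = 38.68 mol
n(C6H13OH) = (1/7) × 38.68 = 5.526 mol
mass = 5.526 × 102.18 = 564.6 g

564.6 g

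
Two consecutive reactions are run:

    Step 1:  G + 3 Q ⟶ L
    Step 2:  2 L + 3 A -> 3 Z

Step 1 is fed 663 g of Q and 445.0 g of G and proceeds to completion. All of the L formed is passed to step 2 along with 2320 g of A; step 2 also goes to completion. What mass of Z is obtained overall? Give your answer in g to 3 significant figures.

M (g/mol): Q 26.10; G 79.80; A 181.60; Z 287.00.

Step 1:
n(Q) = 663.0 / 26.10 = 25.40 mol
n(G) = 445.0 / 79.80 = 5.576 mol
n/ν for Q = 25.40/3 = 8.467
n/ν for G = 5.576/1 = 5.576
Smallest n/ν is G → limiting reagent.
n(L) produced = (1/1) × 5.576 = 5.576 mol
Step 2:
n(L) available = 5.576 mol
n(A) = 2320 / 181.60 = 12.78 mol
n/ν for L = 5.576/2 = 2.788
n/ν for A = 12.78/3 = 4.260
Smallest n/ν is L → limiting reagent.
n(Z) = (3/2) × 5.576 = 8.364 mol
mass = 8.364 × 287.00 = 2400 g

2400 g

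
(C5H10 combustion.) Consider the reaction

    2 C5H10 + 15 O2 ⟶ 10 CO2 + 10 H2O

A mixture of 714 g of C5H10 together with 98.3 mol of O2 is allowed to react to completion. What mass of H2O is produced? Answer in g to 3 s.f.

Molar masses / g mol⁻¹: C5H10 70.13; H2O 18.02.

n(C5H10) = 714.0 / 70.13 = 10.18 mol
n(O2) = 98.30 mol
n/ν → C5H10: 5.090, O2: 6.553; C5H10 is limiting.
n(H2O) = (10/2) × 10.18 = 50.90 mol
mass = 50.90 × 18.02 = 917.2 g

917 g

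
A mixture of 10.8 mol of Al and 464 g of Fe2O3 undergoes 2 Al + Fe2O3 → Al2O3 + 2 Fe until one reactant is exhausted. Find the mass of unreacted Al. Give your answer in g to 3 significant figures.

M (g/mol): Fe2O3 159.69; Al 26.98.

n(Al) = 10.80 mol
n(Fe2O3) = 464.0 / 159.69 = 2.906 mol
n/ν → Al: 5.400, Fe2O3: 2.906; Fe2O3 is limiting.
Al consumed = (2/1) × 2.906 = 5.812 mol
Al remaining = 10.80 − 5.812 = 4.988 mol
mass = 4.988 × 26.98 = 134.6 g

135 g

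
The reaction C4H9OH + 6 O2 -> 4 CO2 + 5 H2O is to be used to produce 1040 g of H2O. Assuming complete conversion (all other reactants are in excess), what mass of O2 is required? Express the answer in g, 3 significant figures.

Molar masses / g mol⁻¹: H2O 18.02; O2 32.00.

n(H2O) = 1040 / 18.02 = 57.71 mol
n(O2) = (6/5) × 57.71 = 69.25 mol
mass = 69.25 × 32.00 = 2216 g

2220 g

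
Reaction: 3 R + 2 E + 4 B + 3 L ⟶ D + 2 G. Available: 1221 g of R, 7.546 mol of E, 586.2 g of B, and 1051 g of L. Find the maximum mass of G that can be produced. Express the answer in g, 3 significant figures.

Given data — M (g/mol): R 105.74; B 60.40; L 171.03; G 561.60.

2300 g

n(R) = 1221 / 105.74 = 11.55 mol
n(E) = 7.546 mol
n(B) = 586.2 / 60.40 = 9.705 mol
n(L) = 1051 / 171.03 = 6.145 mol
n/ν for R = 11.55/3 = 3.850
n/ν for E = 7.546/2 = 3.773
n/ν for B = 9.705/4 = 2.426
n/ν for L = 6.145/3 = 2.048
Smallest n/ν is L → limiting reagent.
n(G) = (2/3) × 6.145 = 4.097 mol
mass = 4.097 × 561.60 = 2301 g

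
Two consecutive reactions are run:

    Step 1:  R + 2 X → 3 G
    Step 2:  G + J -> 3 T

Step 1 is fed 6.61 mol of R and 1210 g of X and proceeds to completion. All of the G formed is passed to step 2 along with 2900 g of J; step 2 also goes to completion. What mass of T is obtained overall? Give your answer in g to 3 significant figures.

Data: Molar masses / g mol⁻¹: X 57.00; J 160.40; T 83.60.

Step 1:
n(R) = 6.610 mol
n(X) = 1210 / 57.00 = 21.23 mol
n/ν → R: 6.610, X: 10.62; R is limiting.
n(G) produced = (3/1) × 6.610 = 19.83 mol
Step 2:
n(G) available = 19.83 mol
n(J) = 2900 / 160.40 = 18.08 mol
n/ν → G: 19.83, J: 18.08; J is limiting.
n(T) = (3/1) × 18.08 = 54.24 mol
mass = 54.24 × 83.60 = 4534 g

4530 g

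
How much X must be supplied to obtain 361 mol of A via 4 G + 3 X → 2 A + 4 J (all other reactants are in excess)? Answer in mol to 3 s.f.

542 mol

n(A) = 361.0 mol
n(X) = (3/2) × 361.0 = 541.5 mol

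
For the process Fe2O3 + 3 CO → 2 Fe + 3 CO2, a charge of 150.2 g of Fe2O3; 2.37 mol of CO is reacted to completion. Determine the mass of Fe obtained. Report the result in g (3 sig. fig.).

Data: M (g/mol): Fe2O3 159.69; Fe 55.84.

n(Fe2O3) = 150.2 / 159.69 = 0.9406 mol
n(CO) = 2.370 mol
n/ν for Fe2O3 = 0.9406/1 = 0.9406
n/ν for CO = 2.370/3 = 0.7900
Smallest n/ν is CO → limiting reagent.
n(Fe) = (2/3) × 2.370 = 1.580 mol
mass = 1.580 × 55.84 = 88.23 g

88.2 g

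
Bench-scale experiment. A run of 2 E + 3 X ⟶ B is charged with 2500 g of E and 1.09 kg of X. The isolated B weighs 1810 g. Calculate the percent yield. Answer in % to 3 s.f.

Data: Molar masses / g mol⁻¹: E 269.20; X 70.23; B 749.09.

52.0 %

n(E) = 2500 / 269.20 = 9.287 mol
n(X) = 1.090×1000 / 70.23 = 15.52 mol
n/ν for E = 9.287/2 = 4.644
n/ν for X = 15.52/3 = 5.173
Smallest n/ν is E → limiting reagent.
theoretical n(B) = (1/2) × 9.287 = 4.644 mol → 3479 g
% yield = 1810 / 3479 × 100 = 52.03 %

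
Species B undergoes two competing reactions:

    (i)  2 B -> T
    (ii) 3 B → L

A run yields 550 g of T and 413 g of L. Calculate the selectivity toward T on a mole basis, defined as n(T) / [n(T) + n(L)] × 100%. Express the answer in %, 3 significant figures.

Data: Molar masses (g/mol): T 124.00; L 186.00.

n(T) = 550 / 124.00 = 4.435 mol
n(L) = 413 / 186.00 = 2.220 mol
selectivity = 4.435/(4.435+2.220) × 100 = 66.64 %

66.6 %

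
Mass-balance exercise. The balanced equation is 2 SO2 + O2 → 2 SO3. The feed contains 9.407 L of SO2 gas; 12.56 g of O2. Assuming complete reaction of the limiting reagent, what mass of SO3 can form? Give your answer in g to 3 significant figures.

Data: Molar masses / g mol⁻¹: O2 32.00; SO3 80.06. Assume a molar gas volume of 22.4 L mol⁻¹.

33.6 g

n(SO2) = 9.407 / 22.4 = 0.4200 mol
n(O2) = 12.56 / 32.00 = 0.3925 mol
n/ν for SO2 = 0.4200/2 = 0.2100
n/ν for O2 = 0.3925/1 = 0.3925
Smallest n/ν is SO2 → limiting reagent.
n(SO3) = (2/2) × 0.4200 = 0.4200 mol
mass = 0.4200 × 80.06 = 33.63 g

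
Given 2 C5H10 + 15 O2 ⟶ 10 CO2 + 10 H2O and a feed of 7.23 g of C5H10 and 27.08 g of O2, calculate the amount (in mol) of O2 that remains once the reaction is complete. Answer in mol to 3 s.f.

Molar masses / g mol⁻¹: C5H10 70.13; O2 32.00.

0.0730 mol

n(C5H10) = 7.230 / 70.13 = 0.1031 mol
n(O2) = 27.08 / 32.00 = 0.8463 mol
n/ν for C5H10 = 0.1031/2 = 0.05155
n/ν for O2 = 0.8463/15 = 0.05642
Smallest n/ν is C5H10 → limiting reagent.
O2 consumed = (15/2) × 0.1031 = 0.7733 mol
O2 remaining = 0.8463 − 0.7733 = 0.07300 mol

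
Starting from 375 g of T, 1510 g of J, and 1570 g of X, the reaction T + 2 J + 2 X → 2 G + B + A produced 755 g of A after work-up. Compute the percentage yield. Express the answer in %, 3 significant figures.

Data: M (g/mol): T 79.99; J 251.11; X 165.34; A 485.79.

n(T) = 375.0 / 79.99 = 4.688 mol
n(J) = 1510 / 251.11 = 6.013 mol
n(X) = 1570 / 165.34 = 9.496 mol
n/ν → T: 4.688, J: 3.007, X: 4.748; J is limiting.
theoretical n(A) = (1/2) × 6.013 = 3.007 mol → 1461 g
% yield = 755 / 1461 × 100 = 51.68 %

51.7 %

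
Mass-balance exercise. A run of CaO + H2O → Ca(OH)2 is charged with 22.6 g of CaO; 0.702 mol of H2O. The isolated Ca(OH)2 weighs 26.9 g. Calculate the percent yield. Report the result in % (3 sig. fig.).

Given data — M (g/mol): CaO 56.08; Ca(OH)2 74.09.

n(CaO) = 22.60 / 56.08 = 0.4030 mol
n(H2O) = 0.7020 mol
n/ν for CaO = 0.4030/1 = 0.4030
n/ν for H2O = 0.7020/1 = 0.7020
Smallest n/ν is CaO → limiting reagent.
theoretical n(Ca(OH)2) = (1/1) × 0.4030 = 0.4030 mol → 29.86 g
% yield = 26.9 / 29.86 × 100 = 90.09 %

90.1 %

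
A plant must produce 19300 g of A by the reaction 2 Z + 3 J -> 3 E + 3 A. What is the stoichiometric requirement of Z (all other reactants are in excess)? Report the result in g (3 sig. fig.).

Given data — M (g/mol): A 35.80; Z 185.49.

66700 g

n(A) = 19300 / 35.80 = 539.1 mol
n(Z) = (2/3) × 539.1 = 359.4 mol
mass = 359.4 × 185.49 = 66670 g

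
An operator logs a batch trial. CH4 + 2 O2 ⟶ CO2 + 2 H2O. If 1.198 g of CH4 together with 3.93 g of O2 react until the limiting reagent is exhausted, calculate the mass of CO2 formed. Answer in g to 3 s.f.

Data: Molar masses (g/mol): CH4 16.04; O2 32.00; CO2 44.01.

2.70 g

n(CH4) = 1.198 / 16.04 = 0.07469 mol
n(O2) = 3.930 / 32.00 = 0.1228 mol
n/ν for CH4 = 0.07469/1 = 0.07469
n/ν for O2 = 0.1228/2 = 0.06140
Smallest n/ν is O2 → limiting reagent.
n(CO2) = (1/2) × 0.1228 = 0.06140 mol
mass = 0.06140 × 44.01 = 2.702 g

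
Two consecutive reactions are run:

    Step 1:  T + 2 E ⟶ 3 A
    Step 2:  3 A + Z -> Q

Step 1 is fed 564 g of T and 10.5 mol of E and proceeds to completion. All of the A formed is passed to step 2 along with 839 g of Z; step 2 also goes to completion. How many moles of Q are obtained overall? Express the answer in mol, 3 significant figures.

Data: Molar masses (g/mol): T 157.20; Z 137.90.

3.59 mol

Step 1:
n(T) = 564.0 / 157.20 = 3.588 mol
n(E) = 10.50 mol
n/ν for T = 3.588/1 = 3.588
n/ν for E = 10.50/2 = 5.250
Smallest n/ν is T → limiting reagent.
n(A) produced = (3/1) × 3.588 = 10.76 mol
Step 2:
n(A) available = 10.76 mol
n(Z) = 839.0 / 137.90 = 6.084 mol
n/ν for A = 10.76/3 = 3.587
n/ν for Z = 6.084/1 = 6.084
Smallest n/ν is A → limiting reagent.
n(Q) = (1/3) × 10.76 = 3.587 mol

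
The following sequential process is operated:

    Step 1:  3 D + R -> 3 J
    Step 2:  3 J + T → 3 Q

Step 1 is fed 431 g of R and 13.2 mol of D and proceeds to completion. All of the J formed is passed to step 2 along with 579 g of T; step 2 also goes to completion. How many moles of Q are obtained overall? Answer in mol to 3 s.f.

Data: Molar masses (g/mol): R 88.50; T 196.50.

8.84 mol

Step 1:
n(R) = 431.0 / 88.50 = 4.870 mol
n(D) = 13.20 mol
n/ν for R = 4.870/1 = 4.870
n/ν for D = 13.20/3 = 4.400
Smallest n/ν is D → limiting reagent.
n(J) produced = (3/3) × 13.20 = 13.20 mol
Step 2:
n(J) available = 13.20 mol
n(T) = 579.0 / 196.50 = 2.947 mol
n/ν for J = 13.20/3 = 4.400
n/ν for T = 2.947/1 = 2.947
Smallest n/ν is T → limiting reagent.
n(Q) = (3/1) × 2.947 = 8.841 mol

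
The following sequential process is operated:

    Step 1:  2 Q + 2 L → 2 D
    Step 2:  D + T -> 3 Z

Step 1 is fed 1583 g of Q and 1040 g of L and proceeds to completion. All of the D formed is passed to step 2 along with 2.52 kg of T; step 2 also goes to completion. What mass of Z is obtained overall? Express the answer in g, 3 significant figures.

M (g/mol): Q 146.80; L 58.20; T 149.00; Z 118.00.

Step 1:
n(Q) = 1583 / 146.80 = 10.78 mol
n(L) = 1040 / 58.20 = 17.87 mol
n/ν for Q = 10.78/2 = 5.390
n/ν for L = 17.87/2 = 8.935
Smallest n/ν is Q → limiting reagent.
n(D) produced = (2/2) × 10.78 = 10.78 mol
Step 2:
n(D) available = 10.78 mol
n(T) = 2.520×1000 / 149.00 = 16.91 mol
n/ν for D = 10.78/1 = 10.78
n/ν for T = 16.91/1 = 16.91
Smallest n/ν is D → limiting reagent.
n(Z) = (3/1) × 10.78 = 32.34 mol
mass = 32.34 × 118.00 = 3816 g

3820 g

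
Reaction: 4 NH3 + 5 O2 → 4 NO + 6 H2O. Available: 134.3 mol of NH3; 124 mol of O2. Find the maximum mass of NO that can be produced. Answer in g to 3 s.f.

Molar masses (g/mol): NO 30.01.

n(NH3) = 134.3 mol
n(O2) = 124.0 mol
n/ν for NH3 = 134.3/4 = 33.58
n/ν for O2 = 124.0/5 = 24.80
Smallest n/ν is O2 → limiting reagent.
n(NO) = (4/5) × 124.0 = 99.20 mol
mass = 99.20 × 30.01 = 2977 g

2980 g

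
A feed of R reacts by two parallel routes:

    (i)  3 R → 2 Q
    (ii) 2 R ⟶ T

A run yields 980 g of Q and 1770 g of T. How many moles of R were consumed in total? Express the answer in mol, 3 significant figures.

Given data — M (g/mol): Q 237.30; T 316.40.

17.4 mol

n(Q) = 980 / 237.30 = 4.130 mol
n(T) = 1770 / 316.40 = 5.594 mol
n(R) via (i) = (3/2)×4.130 = 6.195 mol
n(R) via (ii) = (2/1)×5.594 = 11.19 mol
total n(R) = 6.195 + 11.19 = 17.39 mol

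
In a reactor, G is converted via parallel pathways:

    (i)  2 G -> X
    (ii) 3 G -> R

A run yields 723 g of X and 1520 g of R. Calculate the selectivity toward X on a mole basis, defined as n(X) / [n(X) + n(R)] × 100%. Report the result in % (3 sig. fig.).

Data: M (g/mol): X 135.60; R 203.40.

n(X) = 723 / 135.60 = 5.332 mol
n(R) = 1520 / 203.40 = 7.473 mol
selectivity = 5.332/(5.332+7.473) × 100 = 41.64 %

41.6 %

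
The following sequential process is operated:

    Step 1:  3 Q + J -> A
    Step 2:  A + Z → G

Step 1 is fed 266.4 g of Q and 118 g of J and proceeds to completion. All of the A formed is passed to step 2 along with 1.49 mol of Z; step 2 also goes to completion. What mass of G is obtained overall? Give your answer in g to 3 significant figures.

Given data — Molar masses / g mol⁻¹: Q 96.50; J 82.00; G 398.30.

367 g

Step 1:
n(Q) = 266.4 / 96.50 = 2.761 mol
n(J) = 118.0 / 82.00 = 1.439 mol
n/ν for Q = 2.761/3 = 0.9203
n/ν for J = 1.439/1 = 1.439
Smallest n/ν is Q → limiting reagent.
n(A) produced = (1/3) × 2.761 = 0.9203 mol
Step 2:
n(A) available = 0.9203 mol
n(Z) = 1.490 mol
n/ν for A = 0.9203/1 = 0.9203
n/ν for Z = 1.490/1 = 1.490
Smallest n/ν is A → limiting reagent.
n(G) = (1/1) × 0.9203 = 0.9203 mol
mass = 0.9203 × 398.30 = 366.6 g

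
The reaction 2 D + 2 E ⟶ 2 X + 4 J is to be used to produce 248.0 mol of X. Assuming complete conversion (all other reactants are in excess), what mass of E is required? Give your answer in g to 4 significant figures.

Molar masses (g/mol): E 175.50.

n(X) = 248.0 mol
n(E) = (2/2) × 248.0 = 248.0 mol
mass = 248.0 × 175.50 = 43520 g

43520 g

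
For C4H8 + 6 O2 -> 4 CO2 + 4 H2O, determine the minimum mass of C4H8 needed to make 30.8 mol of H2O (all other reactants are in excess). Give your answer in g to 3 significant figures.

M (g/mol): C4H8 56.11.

432 g

n(H2O) = 30.80 mol
n(C4H8) = (1/4) × 30.80 = 7.700 mol
mass = 7.700 × 56.11 = 432.0 g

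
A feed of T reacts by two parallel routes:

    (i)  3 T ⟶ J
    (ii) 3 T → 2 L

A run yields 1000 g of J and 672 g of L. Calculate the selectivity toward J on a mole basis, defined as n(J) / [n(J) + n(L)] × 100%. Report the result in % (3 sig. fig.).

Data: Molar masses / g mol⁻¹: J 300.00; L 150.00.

42.7 %

n(J) = 1000 / 300.00 = 3.333 mol
n(L) = 672 / 150.00 = 4.480 mol
selectivity = 3.333/(3.333+4.480) × 100 = 42.66 %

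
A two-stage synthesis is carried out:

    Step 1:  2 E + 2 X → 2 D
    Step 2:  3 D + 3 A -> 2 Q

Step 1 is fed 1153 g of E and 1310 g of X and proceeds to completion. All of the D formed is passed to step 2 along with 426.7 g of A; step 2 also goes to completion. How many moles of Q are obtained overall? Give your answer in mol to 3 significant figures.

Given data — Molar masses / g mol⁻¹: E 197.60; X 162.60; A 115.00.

Step 1:
n(E) = 1153 / 197.60 = 5.835 mol
n(X) = 1310 / 162.60 = 8.057 mol
n/ν for E = 5.835/2 = 2.918
n/ν for X = 8.057/2 = 4.029
Smallest n/ν is E → limiting reagent.
n(D) produced = (2/2) × 5.835 = 5.835 mol
Step 2:
n(D) available = 5.835 mol
n(A) = 426.7 / 115.00 = 3.710 mol
n/ν for D = 5.835/3 = 1.945
n/ν for A = 3.710/3 = 1.237
Smallest n/ν is A → limiting reagent.
n(Q) = (2/3) × 3.710 = 2.473 mol

2.47 mol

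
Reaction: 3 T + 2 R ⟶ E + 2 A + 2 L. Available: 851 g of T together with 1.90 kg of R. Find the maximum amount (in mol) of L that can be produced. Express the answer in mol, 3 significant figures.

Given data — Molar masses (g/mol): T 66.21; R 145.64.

8.57 mol

n(T) = 851.0 / 66.21 = 12.85 mol
n(R) = 1.900×1000 / 145.64 = 13.05 mol
n/ν for T = 12.85/3 = 4.283
n/ν for R = 13.05/2 = 6.525
Smallest n/ν is T → limiting reagent.
n(L) = (2/3) × 12.85 = 8.567 mol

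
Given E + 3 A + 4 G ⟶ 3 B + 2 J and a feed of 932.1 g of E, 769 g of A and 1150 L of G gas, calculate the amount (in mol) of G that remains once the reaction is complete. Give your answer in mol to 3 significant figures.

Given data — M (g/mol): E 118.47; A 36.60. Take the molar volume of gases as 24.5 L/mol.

18.9 mol

n(E) = 932.1 / 118.47 = 7.868 mol
n(A) = 769.0 / 36.60 = 21.01 mol
n(G) = 1150 / 24.5 = 46.94 mol
n/ν → E: 7.868, A: 7.003, G: 11.74; A is limiting.
G consumed = (4/3) × 21.01 = 28.01 mol
G remaining = 46.94 − 28.01 = 18.93 mol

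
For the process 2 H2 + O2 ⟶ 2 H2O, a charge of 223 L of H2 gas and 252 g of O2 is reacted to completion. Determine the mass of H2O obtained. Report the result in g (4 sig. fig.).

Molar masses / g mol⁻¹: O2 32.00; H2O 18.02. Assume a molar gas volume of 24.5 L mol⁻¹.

164.0 g

n(H2) = 223.0 / 24.5 = 9.102 mol
n(O2) = 252.0 / 32.00 = 7.875 mol
n/ν → H2: 4.551, O2: 7.875; H2 is limiting.
n(H2O) = (2/2) × 9.102 = 9.102 mol
mass = 9.102 × 18.02 = 164.0 g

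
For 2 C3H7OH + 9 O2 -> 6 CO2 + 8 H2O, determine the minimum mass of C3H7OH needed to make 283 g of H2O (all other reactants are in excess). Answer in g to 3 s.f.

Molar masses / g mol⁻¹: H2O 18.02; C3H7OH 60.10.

236 g

n(H2O) = 283 / 18.02 = 15.70 mol
n(C3H7OH) = (2/8) × 15.70 = 3.925 mol
mass = 3.925 × 60.10 = 235.9 g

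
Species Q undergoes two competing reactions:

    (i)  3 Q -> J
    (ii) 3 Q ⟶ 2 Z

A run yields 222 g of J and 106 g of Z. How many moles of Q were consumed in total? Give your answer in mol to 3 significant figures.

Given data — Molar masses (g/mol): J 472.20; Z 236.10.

n(J) = 222 / 472.20 = 0.4701 mol
n(Z) = 106 / 236.10 = 0.4490 mol
n(Q) via (i) = (3/1)×0.4701 = 1.410 mol
n(Q) via (ii) = (3/2)×0.4490 = 0.6735 mol
total n(Q) = 1.410 + 0.6735 = 2.084 mol

2.08 mol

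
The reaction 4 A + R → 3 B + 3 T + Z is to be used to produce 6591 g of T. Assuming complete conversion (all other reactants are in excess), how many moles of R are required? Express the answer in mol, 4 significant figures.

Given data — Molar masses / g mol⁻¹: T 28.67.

n(T) = 6591 / 28.67 = 229.9 mol
n(R) = (1/3) × 229.9 = 76.63 mol

76.63 mol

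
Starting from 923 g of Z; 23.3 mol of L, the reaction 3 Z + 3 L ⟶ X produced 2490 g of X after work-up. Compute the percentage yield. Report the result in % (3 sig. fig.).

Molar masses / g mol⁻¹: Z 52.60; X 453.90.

n(Z) = 923.0 / 52.60 = 17.55 mol
n(L) = 23.30 mol
n/ν → Z: 5.850, L: 7.767; Z is limiting.
theoretical n(X) = (1/3) × 17.55 = 5.850 mol → 2655 g
% yield = 2490 / 2655 × 100 = 93.79 %

93.8 %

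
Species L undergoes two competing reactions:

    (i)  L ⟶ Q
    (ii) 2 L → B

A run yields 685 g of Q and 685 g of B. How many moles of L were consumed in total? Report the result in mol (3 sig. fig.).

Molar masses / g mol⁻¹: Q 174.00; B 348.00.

n(Q) = 685 / 174.00 = 3.937 mol
n(B) = 685 / 348.00 = 1.968 mol
n(L) via (i) = (1/1)×3.937 = 3.937 mol
n(L) via (ii) = (2/1)×1.968 = 3.936 mol
total n(L) = 3.937 + 3.936 = 7.873 mol

7.87 mol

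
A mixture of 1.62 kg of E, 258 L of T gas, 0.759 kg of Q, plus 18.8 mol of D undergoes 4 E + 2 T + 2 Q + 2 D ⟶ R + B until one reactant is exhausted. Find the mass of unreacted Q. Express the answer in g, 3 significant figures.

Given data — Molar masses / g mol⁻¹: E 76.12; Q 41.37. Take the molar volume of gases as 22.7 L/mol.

319 g

n(E) = 1.620×1000 / 76.12 = 21.28 mol
n(T) = 258.0 / 22.7 = 11.37 mol
n(Q) = 0.7590×1000 / 41.37 = 18.35 mol
n(D) = 18.80 mol
n/ν for E = 21.28/4 = 5.320
n/ν for T = 11.37/2 = 5.685
n/ν for Q = 18.35/2 = 9.175
n/ν for D = 18.80/2 = 9.400
Smallest n/ν is E → limiting reagent.
Q consumed = (2/4) × 21.28 = 10.64 mol
Q remaining = 18.35 − 10.64 = 7.710 mol
mass = 7.710 × 41.37 = 319.0 g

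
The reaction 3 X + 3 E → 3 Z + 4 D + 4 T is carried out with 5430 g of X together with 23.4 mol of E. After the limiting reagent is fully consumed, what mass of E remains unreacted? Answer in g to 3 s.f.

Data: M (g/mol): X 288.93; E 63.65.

n(X) = 5430 / 288.93 = 18.79 mol
n(E) = 23.40 mol
n/ν → X: 6.263, E: 7.800; X is limiting.
E consumed = (3/3) × 18.79 = 18.79 mol
E remaining = 23.40 − 18.79 = 4.610 mol
mass = 4.610 × 63.65 = 293.4 g

293 g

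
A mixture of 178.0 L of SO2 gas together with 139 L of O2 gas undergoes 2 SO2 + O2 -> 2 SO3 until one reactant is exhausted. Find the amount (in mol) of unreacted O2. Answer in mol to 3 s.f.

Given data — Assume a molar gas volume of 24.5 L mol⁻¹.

2.04 mol

n(SO2) = 178.0 / 24.5 = 7.265 mol
n(O2) = 139.0 / 24.5 = 5.673 mol
n/ν for SO2 = 7.265/2 = 3.633
n/ν for O2 = 5.673/1 = 5.673
Smallest n/ν is SO2 → limiting reagent.
O2 consumed = (1/2) × 7.265 = 3.633 mol
O2 remaining = 5.673 − 3.633 = 2.040 mol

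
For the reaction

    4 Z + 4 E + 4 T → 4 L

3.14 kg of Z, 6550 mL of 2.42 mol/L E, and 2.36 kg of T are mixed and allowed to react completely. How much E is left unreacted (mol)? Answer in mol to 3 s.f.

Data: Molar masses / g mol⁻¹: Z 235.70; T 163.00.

n(Z) = 3.140×1000 / 235.70 = 13.32 mol
n(E) = 2.42 × 6550/1000 = 15.85 mol
n(T) = 2.360×1000 / 163.00 = 14.48 mol
n/ν for Z = 13.32/4 = 3.330
n/ν for E = 15.85/4 = 3.963
n/ν for T = 14.48/4 = 3.620
Smallest n/ν is Z → limiting reagent.
E consumed = (4/4) × 13.32 = 13.32 mol
E remaining = 15.85 − 13.32 = 2.530 mol

2.53 mol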